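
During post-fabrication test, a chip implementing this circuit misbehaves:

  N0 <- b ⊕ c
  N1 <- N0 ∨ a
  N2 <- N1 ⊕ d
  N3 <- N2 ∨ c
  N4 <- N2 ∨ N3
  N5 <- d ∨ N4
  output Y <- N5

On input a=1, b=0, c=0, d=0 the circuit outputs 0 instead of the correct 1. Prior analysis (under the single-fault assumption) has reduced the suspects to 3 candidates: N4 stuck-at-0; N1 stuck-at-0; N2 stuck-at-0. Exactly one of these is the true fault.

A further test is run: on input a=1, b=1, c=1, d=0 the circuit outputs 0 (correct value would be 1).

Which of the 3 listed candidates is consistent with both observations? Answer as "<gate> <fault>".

Evaluate each candidate on input a=1, b=1, c=1, d=0:
  N4 stuck-at-0: N0=0, N1=1, N2=1, N3=1, N4=0 [stuck-at-0], N5=0 → 0 — matches
  N1 stuck-at-0: N0=0, N1=0 [stuck-at-0], N2=0, N3=1, N4=1, N5=1 → 1 — eliminated
  N2 stuck-at-0: N0=0, N1=1, N2=0 [stuck-at-0], N3=1, N4=1, N5=1 → 1 — eliminated
Only N4 stuck-at-0 reproduces the observed 0.

N4 stuck-at-0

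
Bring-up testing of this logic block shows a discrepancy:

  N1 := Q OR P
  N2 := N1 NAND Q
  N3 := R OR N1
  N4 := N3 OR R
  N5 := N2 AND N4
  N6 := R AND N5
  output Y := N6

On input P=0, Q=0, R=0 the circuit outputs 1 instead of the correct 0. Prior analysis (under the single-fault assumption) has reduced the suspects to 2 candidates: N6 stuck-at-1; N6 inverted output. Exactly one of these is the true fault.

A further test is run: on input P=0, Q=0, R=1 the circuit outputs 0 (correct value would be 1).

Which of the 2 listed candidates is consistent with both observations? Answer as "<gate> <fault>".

Evaluate each candidate on input P=0, Q=0, R=1:
  N6 stuck-at-1: N1=0, N2=1, N3=1, N4=1, N5=1, N6=1 [stuck-at-1] → 1 — eliminated
  N6 inverted output: N1=0, N2=1, N3=1, N4=1, N5=1, N6=0 [inverted output] → 0 — matches
Only N6 inverted output reproduces the observed 0.

N6 inverted output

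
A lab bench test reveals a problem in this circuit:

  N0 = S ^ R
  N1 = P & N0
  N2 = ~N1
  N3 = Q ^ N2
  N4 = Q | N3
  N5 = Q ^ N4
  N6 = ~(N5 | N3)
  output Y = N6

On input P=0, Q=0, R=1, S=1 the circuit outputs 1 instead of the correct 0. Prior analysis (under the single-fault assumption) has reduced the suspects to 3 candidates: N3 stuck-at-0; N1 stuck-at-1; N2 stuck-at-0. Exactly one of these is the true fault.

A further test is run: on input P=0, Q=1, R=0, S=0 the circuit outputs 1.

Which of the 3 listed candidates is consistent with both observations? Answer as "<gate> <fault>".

N3 stuck-at-0

Evaluate each candidate on input P=0, Q=1, R=0, S=0:
  N3 stuck-at-0: N0=0, N1=0, N2=1, N3=0 [stuck-at-0], N4=1, N5=0, N6=1 → 1 — matches
  N1 stuck-at-1: N0=0, N1=1 [stuck-at-1], N2=0, N3=1, N4=1, N5=0, N6=0 → 0 — eliminated
  N2 stuck-at-0: N0=0, N1=0, N2=0 [stuck-at-0], N3=1, N4=1, N5=0, N6=0 → 0 — eliminated
Only N3 stuck-at-0 reproduces the observed 1.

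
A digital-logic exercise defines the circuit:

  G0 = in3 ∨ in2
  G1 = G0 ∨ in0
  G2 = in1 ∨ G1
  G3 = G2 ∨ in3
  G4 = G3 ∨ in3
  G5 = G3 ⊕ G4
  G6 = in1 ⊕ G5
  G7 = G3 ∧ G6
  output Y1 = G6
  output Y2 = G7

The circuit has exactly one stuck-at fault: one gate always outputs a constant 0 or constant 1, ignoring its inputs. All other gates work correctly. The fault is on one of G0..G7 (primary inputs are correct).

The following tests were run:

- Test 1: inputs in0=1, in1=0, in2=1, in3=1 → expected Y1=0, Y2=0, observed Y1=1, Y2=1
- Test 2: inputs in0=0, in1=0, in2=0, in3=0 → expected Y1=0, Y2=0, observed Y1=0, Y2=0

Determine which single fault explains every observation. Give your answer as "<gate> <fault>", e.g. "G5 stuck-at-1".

G4 stuck-at-0

Fault-free values for test 1 (in0=1, in1=0, in2=1, in3=1): G0=1, G1=1, G2=1, G3=1, G4=1, G5=0, G6=0, G7=0, giving Y1=0, Y2=0. Observed Y1=1, Y2=1.
Test 1: faults giving observed Y1=1, Y2=1 are {G4 stuck-at-0, G5 stuck-at-1, G6 stuck-at-1}.
Test 2 (in0=0, in1=0, in2=0, in3=0): fault-free G0=0, G1=0, G2=0, G3=0, G4=0, G5=0, G6=0, G7=0 → Y1=0, Y2=0; observed Y1=0, Y2=0. Eliminates G5 stuck-at-1, G6 stuck-at-1.
Only G4 stuck-at-0 is consistent with every test.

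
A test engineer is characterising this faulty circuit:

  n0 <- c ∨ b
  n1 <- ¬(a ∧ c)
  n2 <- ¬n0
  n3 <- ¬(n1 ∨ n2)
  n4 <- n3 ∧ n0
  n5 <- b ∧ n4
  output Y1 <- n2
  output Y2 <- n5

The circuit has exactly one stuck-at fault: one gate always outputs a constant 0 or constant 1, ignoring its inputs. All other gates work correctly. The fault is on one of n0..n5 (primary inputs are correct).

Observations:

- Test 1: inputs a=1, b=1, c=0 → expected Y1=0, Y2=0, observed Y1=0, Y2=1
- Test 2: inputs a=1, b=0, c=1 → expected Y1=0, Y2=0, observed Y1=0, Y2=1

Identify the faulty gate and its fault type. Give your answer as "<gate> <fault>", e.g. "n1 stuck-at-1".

n5 stuck-at-1

Fault-free values for test 1 (a=1, b=1, c=0): n0=1, n1=1, n2=0, n3=0, n4=0, n5=0, giving Y1=0, Y2=0. Observed Y1=0, Y2=1.
Test 1: faults giving observed Y1=0, Y2=1 are {n1 stuck-at-0, n3 stuck-at-1, n4 stuck-at-1, n5 stuck-at-1}.
Test 2 (a=1, b=0, c=1): fault-free n0=1, n1=0, n2=0, n3=1, n4=1, n5=0 → Y1=0, Y2=0; observed Y1=0, Y2=1. Eliminates n1 stuck-at-0, n3 stuck-at-1, n4 stuck-at-1.
Only n5 stuck-at-1 is consistent with every test.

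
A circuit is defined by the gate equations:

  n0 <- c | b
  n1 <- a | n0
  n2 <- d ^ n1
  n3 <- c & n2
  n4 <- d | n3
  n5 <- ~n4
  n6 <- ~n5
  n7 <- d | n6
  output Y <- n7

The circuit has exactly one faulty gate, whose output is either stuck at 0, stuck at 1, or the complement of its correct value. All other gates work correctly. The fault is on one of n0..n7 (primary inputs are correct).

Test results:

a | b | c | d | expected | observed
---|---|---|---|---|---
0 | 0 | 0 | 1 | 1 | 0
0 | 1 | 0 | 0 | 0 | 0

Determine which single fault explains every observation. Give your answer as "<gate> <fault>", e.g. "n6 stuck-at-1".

Fault-free values for test 1 (a=0, b=0, c=0, d=1): n0=0, n1=0, n2=1, n3=0, n4=1, n5=0, n6=1, n7=1, giving Y=1. Observed 0.
Test 1: faults giving observed 0 are {n7 stuck-at-0, n7 inverted output}.
Test 2 (a=0, b=1, c=0, d=0): fault-free n0=1, n1=1, n2=1, n3=0, n4=0, n5=1, n6=0, n7=0 → 0; observed 0. Eliminates n7 inverted output.
Only n7 stuck-at-0 is consistent with every test.

n7 stuck-at-0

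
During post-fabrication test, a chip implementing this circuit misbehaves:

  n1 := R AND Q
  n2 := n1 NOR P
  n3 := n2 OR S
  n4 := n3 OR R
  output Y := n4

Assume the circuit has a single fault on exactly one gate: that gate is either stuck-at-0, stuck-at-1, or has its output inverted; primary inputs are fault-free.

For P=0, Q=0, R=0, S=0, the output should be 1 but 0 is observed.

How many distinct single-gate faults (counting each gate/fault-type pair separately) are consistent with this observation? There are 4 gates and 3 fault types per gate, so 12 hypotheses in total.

8

Fault-free: n1=0, n2=1, n3=1, n4=1 → 1. Observed 0.
  n1 stuck-at-0: output 1 ✗
  n1 stuck-at-1: output 0 ✓
  n1 inverted output: output 0 ✓
  n2 stuck-at-0: output 0 ✓
  n2 stuck-at-1: output 1 ✗
  n2 inverted output: output 0 ✓
  n3 stuck-at-0: output 0 ✓
  n3 stuck-at-1: output 1 ✗
  n3 inverted output: output 0 ✓
  n4 stuck-at-0: output 0 ✓
  n4 stuck-at-1: output 1 ✗
  n4 inverted output: output 0 ✓
Consistent faults: {n1 stuck-at-1, n1 inverted output, n2 stuck-at-0, n2 inverted output, n3 stuck-at-0, n3 inverted output, n4 stuck-at-0, n4 inverted output} — 8 in all.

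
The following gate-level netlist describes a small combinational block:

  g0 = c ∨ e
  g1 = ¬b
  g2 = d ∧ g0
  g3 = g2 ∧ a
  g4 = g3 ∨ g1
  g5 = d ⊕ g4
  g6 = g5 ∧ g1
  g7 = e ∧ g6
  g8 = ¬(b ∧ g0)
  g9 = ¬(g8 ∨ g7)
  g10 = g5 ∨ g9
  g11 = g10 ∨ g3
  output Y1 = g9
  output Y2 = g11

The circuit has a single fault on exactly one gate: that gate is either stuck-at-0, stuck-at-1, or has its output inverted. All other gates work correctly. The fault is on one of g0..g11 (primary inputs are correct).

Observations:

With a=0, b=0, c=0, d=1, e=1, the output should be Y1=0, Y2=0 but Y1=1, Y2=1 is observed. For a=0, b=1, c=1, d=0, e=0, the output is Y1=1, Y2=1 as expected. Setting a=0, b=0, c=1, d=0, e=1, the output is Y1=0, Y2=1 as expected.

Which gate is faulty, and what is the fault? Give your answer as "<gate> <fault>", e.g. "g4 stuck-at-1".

g8 stuck-at-0

Fault-free values for test 1 (a=0, b=0, c=0, d=1, e=1): g0=1, g1=1, g2=1, g3=0, g4=1, g5=0, g6=0, g7=0, g8=1, g9=0, g10=0, g11=0, giving Y1=0, Y2=0. Observed Y1=1, Y2=1.
Test 1: faults giving observed Y1=1, Y2=1 are {g8 stuck-at-0, g8 inverted output, g9 stuck-at-1, g9 inverted output}.
Test 2 (a=0, b=1, c=1, d=0, e=0): fault-free g0=1, g1=0, g2=0, g3=0, g4=0, g5=0, g6=0, g7=0, g8=0, g9=1, g10=1, g11=1 → Y1=1, Y2=1; observed Y1=1, Y2=1. Eliminates g8 inverted output, g9 inverted output.
Test 3 (a=0, b=0, c=1, d=0, e=1): fault-free g0=1, g1=1, g2=0, g3=0, g4=1, g5=1, g6=1, g7=1, g8=1, g9=0, g10=1, g11=1 → Y1=0, Y2=1; observed Y1=0, Y2=1. Eliminates g9 stuck-at-1.
Only g8 stuck-at-0 is consistent with every test.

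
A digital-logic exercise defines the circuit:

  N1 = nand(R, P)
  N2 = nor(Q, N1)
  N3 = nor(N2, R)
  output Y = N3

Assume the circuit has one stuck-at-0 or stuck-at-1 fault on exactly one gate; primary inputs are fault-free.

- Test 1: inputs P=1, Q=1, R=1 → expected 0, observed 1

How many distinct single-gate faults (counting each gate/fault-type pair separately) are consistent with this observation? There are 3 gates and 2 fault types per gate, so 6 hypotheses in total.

1

Fault-free: N1=0, N2=0, N3=0 → 0. Observed 1.
  N1 stuck-at-0: output 0 ✗
  N1 stuck-at-1: output 0 ✗
  N2 stuck-at-0: output 0 ✗
  N2 stuck-at-1: output 0 ✗
  N3 stuck-at-0: output 0 ✗
  N3 stuck-at-1: output 1 ✓
Consistent faults: {N3 stuck-at-1} — 1 in all.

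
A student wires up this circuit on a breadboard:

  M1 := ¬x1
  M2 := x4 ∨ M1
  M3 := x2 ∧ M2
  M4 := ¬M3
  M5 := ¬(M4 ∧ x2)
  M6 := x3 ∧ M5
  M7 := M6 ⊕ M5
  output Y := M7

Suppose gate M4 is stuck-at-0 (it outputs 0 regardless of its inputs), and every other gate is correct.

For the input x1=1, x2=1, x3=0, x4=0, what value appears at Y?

Propagate with M4 forced: M1=0, M2=0, M3=0, M4=0 [stuck-at-0], M5=1, M6=0, M7=1.
So Y = 1. (Without the fault it would be 0.)

1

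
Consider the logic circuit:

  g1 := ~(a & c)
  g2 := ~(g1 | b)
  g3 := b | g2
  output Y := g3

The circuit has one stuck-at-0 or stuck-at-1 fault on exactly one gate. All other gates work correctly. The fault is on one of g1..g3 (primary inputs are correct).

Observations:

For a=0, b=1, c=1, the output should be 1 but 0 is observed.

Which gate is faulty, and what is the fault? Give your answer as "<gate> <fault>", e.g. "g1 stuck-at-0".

Fault-free values for test 1 (a=0, b=1, c=1): g1=1, g2=0, g3=1, giving Y=1. Observed 0.
Test 1: faults giving observed 0 are {g3 stuck-at-0}.
Only g3 stuck-at-0 is consistent with every test.

g3 stuck-at-0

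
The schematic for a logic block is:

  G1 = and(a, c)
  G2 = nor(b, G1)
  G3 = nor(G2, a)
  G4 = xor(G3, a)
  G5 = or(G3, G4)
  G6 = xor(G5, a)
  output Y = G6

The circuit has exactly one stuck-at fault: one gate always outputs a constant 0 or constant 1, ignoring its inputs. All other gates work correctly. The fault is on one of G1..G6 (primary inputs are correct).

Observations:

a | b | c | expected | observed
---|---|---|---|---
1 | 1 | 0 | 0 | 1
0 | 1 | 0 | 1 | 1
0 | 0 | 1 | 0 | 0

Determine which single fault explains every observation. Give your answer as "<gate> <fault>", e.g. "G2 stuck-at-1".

Fault-free values for test 1 (a=1, b=1, c=0): G1=0, G2=0, G3=0, G4=1, G5=1, G6=0, giving Y=0. Observed 1.
Test 1: faults giving observed 1 are {G4 stuck-at-0, G5 stuck-at-0, G6 stuck-at-1}.
Test 2 (a=0, b=1, c=0): fault-free G1=0, G2=0, G3=1, G4=1, G5=1, G6=1 → 1; observed 1. Eliminates G5 stuck-at-0.
Test 3 (a=0, b=0, c=1): fault-free G1=0, G2=1, G3=0, G4=0, G5=0, G6=0 → 0; observed 0. Eliminates G6 stuck-at-1.
Only G4 stuck-at-0 is consistent with every test.

G4 stuck-at-0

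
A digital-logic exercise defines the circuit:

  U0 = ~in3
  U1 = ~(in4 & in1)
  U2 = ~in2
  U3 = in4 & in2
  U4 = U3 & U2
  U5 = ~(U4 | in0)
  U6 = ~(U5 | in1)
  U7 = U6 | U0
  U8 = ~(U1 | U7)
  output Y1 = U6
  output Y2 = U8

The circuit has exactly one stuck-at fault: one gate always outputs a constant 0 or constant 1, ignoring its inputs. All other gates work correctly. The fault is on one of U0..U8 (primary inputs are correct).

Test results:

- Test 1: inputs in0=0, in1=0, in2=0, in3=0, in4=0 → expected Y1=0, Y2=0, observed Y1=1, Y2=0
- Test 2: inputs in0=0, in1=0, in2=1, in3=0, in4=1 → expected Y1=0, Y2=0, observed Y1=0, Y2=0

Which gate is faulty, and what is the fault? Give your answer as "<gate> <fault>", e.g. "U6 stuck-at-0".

Fault-free values for test 1 (in0=0, in1=0, in2=0, in3=0, in4=0): U0=1, U1=1, U2=1, U3=0, U4=0, U5=1, U6=0, U7=1, U8=0, giving Y1=0, Y2=0. Observed Y1=1, Y2=0.
Test 1: faults giving observed Y1=1, Y2=0 are {U3 stuck-at-1, U4 stuck-at-1, U5 stuck-at-0, U6 stuck-at-1}.
Test 2 (in0=0, in1=0, in2=1, in3=0, in4=1): fault-free U0=1, U1=1, U2=0, U3=1, U4=0, U5=1, U6=0, U7=1, U8=0 → Y1=0, Y2=0; observed Y1=0, Y2=0. Eliminates U4 stuck-at-1, U5 stuck-at-0, U6 stuck-at-1.
Only U3 stuck-at-1 is consistent with every test.

U3 stuck-at-1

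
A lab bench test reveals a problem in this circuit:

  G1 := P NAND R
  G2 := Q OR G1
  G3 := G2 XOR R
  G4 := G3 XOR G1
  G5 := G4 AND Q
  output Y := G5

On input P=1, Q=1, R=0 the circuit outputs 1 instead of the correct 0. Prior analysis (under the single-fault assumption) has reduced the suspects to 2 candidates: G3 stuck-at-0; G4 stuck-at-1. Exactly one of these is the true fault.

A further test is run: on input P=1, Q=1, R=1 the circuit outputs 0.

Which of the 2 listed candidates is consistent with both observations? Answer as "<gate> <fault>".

G3 stuck-at-0

Evaluate each candidate on input P=1, Q=1, R=1:
  G3 stuck-at-0: G1=0, G2=1, G3=0 [stuck-at-0], G4=0, G5=0 → 0 — matches
  G4 stuck-at-1: G1=0, G2=1, G3=0, G4=1 [stuck-at-1], G5=1 → 1 — eliminated
Only G3 stuck-at-0 reproduces the observed 0.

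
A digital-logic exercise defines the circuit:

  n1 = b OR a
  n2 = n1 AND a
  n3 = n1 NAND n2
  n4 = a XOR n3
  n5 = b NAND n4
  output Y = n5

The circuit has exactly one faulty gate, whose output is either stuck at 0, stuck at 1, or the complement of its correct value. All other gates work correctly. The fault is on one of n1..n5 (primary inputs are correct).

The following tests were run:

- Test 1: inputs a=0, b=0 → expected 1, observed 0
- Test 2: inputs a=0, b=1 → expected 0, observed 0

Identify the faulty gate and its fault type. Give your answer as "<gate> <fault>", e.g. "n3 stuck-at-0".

Fault-free values for test 1 (a=0, b=0): n1=0, n2=0, n3=1, n4=1, n5=1, giving Y=1. Observed 0.
Test 1: faults giving observed 0 are {n5 stuck-at-0, n5 inverted output}.
Test 2 (a=0, b=1): fault-free n1=1, n2=0, n3=1, n4=1, n5=0 → 0; observed 0. Eliminates n5 inverted output.
Only n5 stuck-at-0 is consistent with every test.

n5 stuck-at-0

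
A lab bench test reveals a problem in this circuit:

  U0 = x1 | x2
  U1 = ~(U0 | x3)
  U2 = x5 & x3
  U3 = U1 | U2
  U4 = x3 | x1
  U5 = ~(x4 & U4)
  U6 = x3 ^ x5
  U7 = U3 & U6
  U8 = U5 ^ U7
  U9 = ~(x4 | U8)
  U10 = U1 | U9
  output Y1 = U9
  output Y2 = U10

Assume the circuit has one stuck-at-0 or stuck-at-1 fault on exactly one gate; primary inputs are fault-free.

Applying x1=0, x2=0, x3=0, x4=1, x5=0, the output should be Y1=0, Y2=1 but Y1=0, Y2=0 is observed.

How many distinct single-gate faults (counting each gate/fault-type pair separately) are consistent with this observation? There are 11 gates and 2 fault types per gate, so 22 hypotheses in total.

Fault-free: U0=0, U1=1, U2=0, U3=1, U4=0, U5=1, U6=0, U7=0, U8=1, U9=0, U10=1 → Y1=0, Y2=1. Observed Y1=0, Y2=0.
  U0: stuck-at-1 ✓; others ✗
  U1: stuck-at-0 ✓; others ✗
  U2: none of the 2 fault types match ✗
  U3: none of the 2 fault types match ✗
  U4: none of the 2 fault types match ✗
  U5: none of the 2 fault types match ✗
  U6: none of the 2 fault types match ✗
  U7: none of the 2 fault types match ✗
  U8: none of the 2 fault types match ✗
  U9: none of the 2 fault types match ✗
  U10: stuck-at-0 ✓; others ✗
Consistent faults: {U0 stuck-at-1, U1 stuck-at-0, U10 stuck-at-0} — 3 in all.

3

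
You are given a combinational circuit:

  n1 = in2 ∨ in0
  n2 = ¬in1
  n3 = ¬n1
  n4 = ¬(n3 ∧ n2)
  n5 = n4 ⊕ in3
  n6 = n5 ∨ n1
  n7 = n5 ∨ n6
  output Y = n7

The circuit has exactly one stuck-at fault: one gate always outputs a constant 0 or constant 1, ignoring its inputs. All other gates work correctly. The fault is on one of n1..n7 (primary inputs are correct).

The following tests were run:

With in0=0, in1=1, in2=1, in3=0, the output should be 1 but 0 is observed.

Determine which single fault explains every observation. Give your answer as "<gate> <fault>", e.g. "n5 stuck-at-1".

Fault-free values for test 1 (in0=0, in1=1, in2=1, in3=0): n1=1, n2=0, n3=0, n4=1, n5=1, n6=1, n7=1, giving Y=1. Observed 0.
Test 1: faults giving observed 0 are {n7 stuck-at-0}.
Only n7 stuck-at-0 is consistent with every test.

n7 stuck-at-0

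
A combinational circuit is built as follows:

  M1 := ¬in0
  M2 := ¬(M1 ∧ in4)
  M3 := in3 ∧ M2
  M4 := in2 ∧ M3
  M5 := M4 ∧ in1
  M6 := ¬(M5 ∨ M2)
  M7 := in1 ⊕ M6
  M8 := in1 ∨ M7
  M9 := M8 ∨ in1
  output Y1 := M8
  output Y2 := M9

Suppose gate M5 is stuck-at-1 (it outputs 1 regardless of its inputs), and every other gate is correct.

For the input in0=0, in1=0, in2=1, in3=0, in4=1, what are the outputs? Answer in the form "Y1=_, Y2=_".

Propagate with M5 forced: M1=1, M2=0, M3=0, M4=0, M5=1 [stuck-at-1], M6=0, M7=0, M8=0, M9=0.
So the outputs are Y1=0, Y2=0. (Without the fault they would be Y1=1, Y2=1.)

Y1=0, Y2=0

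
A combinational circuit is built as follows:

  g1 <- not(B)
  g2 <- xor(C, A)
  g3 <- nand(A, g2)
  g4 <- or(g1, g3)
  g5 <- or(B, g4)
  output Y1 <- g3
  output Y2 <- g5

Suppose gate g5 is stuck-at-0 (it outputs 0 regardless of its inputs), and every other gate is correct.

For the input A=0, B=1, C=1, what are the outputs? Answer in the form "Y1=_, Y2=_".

Y1=1, Y2=0

Propagate with g5 forced: g1=0, g2=1, g3=1, g4=1, g5=0 [stuck-at-0].
So the outputs are Y1=1, Y2=0. (Without the fault they would be Y1=1, Y2=1.)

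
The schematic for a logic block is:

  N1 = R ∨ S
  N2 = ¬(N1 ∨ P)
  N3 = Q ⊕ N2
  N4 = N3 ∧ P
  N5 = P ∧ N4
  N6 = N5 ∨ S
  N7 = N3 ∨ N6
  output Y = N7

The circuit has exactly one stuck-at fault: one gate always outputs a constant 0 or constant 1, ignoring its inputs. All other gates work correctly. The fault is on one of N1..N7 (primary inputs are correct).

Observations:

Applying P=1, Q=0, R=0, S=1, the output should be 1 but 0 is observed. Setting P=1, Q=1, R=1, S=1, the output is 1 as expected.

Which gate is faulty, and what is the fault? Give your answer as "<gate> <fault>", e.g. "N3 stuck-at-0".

Fault-free values for test 1 (P=1, Q=0, R=0, S=1): N1=1, N2=0, N3=0, N4=0, N5=0, N6=1, N7=1, giving Y=1. Observed 0.
Test 1: faults giving observed 0 are {N6 stuck-at-0, N7 stuck-at-0}.
Test 2 (P=1, Q=1, R=1, S=1): fault-free N1=1, N2=0, N3=1, N4=1, N5=1, N6=1, N7=1 → 1; observed 1. Eliminates N7 stuck-at-0.
Only N6 stuck-at-0 is consistent with every test.

N6 stuck-at-0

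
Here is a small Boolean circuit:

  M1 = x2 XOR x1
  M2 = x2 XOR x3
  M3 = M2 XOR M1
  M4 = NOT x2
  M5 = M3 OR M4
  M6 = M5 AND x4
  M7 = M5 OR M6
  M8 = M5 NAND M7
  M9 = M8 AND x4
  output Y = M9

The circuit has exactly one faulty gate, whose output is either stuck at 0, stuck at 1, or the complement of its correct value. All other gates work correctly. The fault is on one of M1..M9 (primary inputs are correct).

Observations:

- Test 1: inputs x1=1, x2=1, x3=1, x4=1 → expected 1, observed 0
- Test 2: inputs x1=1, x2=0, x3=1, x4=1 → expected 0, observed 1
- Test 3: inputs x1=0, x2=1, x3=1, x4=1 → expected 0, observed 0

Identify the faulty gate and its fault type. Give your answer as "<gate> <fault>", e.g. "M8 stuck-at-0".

Fault-free values for test 1 (x1=1, x2=1, x3=1, x4=1): M1=0, M2=0, M3=0, M4=0, M5=0, M6=0, M7=0, M8=1, M9=1, giving Y=1. Observed 0.
Test 1: faults giving observed 0 are {M1 stuck-at-1, M1 inverted output, M2 stuck-at-1, M2 inverted output, M3 stuck-at-1, M3 inverted output, M4 stuck-at-1, M4 inverted output, M5 stuck-at-1, M5 inverted output, M8 stuck-at-0, M8 inverted output, M9 stuck-at-0, M9 inverted output}.
Test 2 (x1=1, x2=0, x3=1, x4=1): fault-free M1=1, M2=1, M3=0, M4=1, M5=1, M6=1, M7=1, M8=0, M9=0 → 0; observed 1. Eliminates M1 stuck-at-1, M1 inverted output, M2 stuck-at-1, M2 inverted output, M3 stuck-at-1, M3 inverted output, M4 stuck-at-1, M5 stuck-at-1, M8 stuck-at-0, M9 stuck-at-0.
Test 3 (x1=0, x2=1, x3=1, x4=1): fault-free M1=1, M2=0, M3=1, M4=0, M5=1, M6=1, M7=1, M8=0, M9=0 → 0; observed 0. Eliminates M5 inverted output, M8 inverted output, M9 inverted output.
Only M4 inverted output is consistent with every test.

M4 inverted output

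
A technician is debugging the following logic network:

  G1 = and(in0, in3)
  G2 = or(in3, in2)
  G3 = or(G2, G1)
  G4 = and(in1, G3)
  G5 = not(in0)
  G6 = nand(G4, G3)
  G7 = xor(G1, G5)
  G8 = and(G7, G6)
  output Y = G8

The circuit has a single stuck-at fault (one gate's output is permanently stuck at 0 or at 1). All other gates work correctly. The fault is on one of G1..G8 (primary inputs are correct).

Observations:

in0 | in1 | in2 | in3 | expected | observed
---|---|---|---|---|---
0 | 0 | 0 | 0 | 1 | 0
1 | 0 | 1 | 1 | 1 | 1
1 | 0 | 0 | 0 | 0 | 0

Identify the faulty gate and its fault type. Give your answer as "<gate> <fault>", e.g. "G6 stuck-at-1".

Fault-free values for test 1 (in0=0, in1=0, in2=0, in3=0): G1=0, G2=0, G3=0, G4=0, G5=1, G6=1, G7=1, G8=1, giving Y=1. Observed 0.
Test 1: faults giving observed 0 are {G1 stuck-at-1, G5 stuck-at-0, G6 stuck-at-0, G7 stuck-at-0, G8 stuck-at-0}.
Test 2 (in0=1, in1=0, in2=1, in3=1): fault-free G1=1, G2=1, G3=1, G4=0, G5=0, G6=1, G7=1, G8=1 → 1; observed 1. Eliminates G6 stuck-at-0, G7 stuck-at-0, G8 stuck-at-0.
Test 3 (in0=1, in1=0, in2=0, in3=0): fault-free G1=0, G2=0, G3=0, G4=0, G5=0, G6=1, G7=0, G8=0 → 0; observed 0. Eliminates G1 stuck-at-1.
Only G5 stuck-at-0 is consistent with every test.

G5 stuck-at-0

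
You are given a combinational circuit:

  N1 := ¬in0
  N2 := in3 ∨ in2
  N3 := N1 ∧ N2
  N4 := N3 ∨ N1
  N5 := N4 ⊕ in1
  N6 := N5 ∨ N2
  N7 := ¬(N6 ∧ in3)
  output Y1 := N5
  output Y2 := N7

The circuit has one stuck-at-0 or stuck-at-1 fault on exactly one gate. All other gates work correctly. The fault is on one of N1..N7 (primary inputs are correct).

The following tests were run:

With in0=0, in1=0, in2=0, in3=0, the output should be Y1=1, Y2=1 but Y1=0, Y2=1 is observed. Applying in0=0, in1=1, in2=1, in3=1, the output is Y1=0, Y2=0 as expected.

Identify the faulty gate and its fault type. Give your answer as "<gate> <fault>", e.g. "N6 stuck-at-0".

N5 stuck-at-0

Fault-free values for test 1 (in0=0, in1=0, in2=0, in3=0): N1=1, N2=0, N3=0, N4=1, N5=1, N6=1, N7=1, giving Y1=1, Y2=1. Observed Y1=0, Y2=1.
Test 1: faults giving observed Y1=0, Y2=1 are {N1 stuck-at-0, N4 stuck-at-0, N5 stuck-at-0}.
Test 2 (in0=0, in1=1, in2=1, in3=1): fault-free N1=1, N2=1, N3=1, N4=1, N5=0, N6=1, N7=0 → Y1=0, Y2=0; observed Y1=0, Y2=0. Eliminates N1 stuck-at-0, N4 stuck-at-0.
Only N5 stuck-at-0 is consistent with every test.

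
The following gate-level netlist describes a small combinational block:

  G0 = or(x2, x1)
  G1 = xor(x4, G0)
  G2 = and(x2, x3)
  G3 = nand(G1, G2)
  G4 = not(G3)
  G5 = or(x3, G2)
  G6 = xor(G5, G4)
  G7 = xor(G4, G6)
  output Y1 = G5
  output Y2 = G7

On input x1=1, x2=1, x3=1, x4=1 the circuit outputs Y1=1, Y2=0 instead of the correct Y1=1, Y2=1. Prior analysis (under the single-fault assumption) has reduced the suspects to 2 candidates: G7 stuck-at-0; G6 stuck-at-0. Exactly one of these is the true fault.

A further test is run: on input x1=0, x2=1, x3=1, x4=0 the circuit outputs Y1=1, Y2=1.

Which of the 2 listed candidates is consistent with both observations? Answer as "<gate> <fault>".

G6 stuck-at-0

Evaluate each candidate on input x1=0, x2=1, x3=1, x4=0:
  G7 stuck-at-0: G0=1, G1=1, G2=1, G3=0, G4=1, G5=1, G6=0, G7=0 [stuck-at-0] → Y1=1, Y2=0 — eliminated
  G6 stuck-at-0: G0=1, G1=1, G2=1, G3=0, G4=1, G5=1, G6=0 [stuck-at-0], G7=1 → Y1=1, Y2=1 — matches
Only G6 stuck-at-0 reproduces the observed Y1=1, Y2=1.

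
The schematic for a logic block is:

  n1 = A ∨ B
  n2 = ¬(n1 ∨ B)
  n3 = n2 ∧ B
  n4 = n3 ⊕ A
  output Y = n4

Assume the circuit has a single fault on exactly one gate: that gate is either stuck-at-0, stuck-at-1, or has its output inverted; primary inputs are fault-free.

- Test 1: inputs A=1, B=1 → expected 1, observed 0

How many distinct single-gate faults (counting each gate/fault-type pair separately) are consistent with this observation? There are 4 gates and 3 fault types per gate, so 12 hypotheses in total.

6

Fault-free: n1=1, n2=0, n3=0, n4=1 → 1. Observed 0.
  n1 stuck-at-0: output 1 ✗
  n1 stuck-at-1: output 1 ✗
  n1 inverted output: output 1 ✗
  n2 stuck-at-0: output 1 ✗
  n2 stuck-at-1: output 0 ✓
  n2 inverted output: output 0 ✓
  n3 stuck-at-0: output 1 ✗
  n3 stuck-at-1: output 0 ✓
  n3 inverted output: output 0 ✓
  n4 stuck-at-0: output 0 ✓
  n4 stuck-at-1: output 1 ✗
  n4 inverted output: output 0 ✓
Consistent faults: {n2 stuck-at-1, n2 inverted output, n3 stuck-at-1, n3 inverted output, n4 stuck-at-0, n4 inverted output} — 6 in all.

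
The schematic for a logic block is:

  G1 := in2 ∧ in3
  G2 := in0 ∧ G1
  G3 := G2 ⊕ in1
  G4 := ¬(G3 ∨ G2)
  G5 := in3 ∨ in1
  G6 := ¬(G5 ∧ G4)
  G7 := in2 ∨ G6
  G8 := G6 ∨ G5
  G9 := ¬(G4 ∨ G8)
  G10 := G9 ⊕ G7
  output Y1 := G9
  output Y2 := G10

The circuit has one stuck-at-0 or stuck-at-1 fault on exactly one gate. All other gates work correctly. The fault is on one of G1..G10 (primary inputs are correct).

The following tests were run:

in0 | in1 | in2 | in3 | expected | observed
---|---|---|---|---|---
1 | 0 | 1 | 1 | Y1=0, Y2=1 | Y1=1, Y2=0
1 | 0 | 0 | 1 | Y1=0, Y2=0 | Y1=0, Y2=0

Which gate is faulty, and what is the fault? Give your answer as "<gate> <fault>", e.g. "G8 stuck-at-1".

Fault-free values for test 1 (in0=1, in1=0, in2=1, in3=1): G1=1, G2=1, G3=1, G4=0, G5=1, G6=1, G7=1, G8=1, G9=0, G10=1, giving Y1=0, Y2=1. Observed Y1=1, Y2=0.
Test 1: faults giving observed Y1=1, Y2=0 are {G8 stuck-at-0, G9 stuck-at-1}.
Test 2 (in0=1, in1=0, in2=0, in3=1): fault-free G1=0, G2=0, G3=0, G4=1, G5=1, G6=0, G7=0, G8=1, G9=0, G10=0 → Y1=0, Y2=0; observed Y1=0, Y2=0. Eliminates G9 stuck-at-1.
Only G8 stuck-at-0 is consistent with every test.

G8 stuck-at-0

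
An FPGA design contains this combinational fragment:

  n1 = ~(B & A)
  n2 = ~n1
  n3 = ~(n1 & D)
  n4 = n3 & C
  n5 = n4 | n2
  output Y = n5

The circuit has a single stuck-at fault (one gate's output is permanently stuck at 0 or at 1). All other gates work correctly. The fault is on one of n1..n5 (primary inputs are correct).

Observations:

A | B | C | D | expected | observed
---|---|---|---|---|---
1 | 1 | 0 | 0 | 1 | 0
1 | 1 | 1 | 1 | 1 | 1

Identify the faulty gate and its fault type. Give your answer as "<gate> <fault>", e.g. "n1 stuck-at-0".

Fault-free values for test 1 (A=1, B=1, C=0, D=0): n1=0, n2=1, n3=1, n4=0, n5=1, giving Y=1. Observed 0.
Test 1: faults giving observed 0 are {n1 stuck-at-1, n2 stuck-at-0, n5 stuck-at-0}.
Test 2 (A=1, B=1, C=1, D=1): fault-free n1=0, n2=1, n3=1, n4=1, n5=1 → 1; observed 1. Eliminates n1 stuck-at-1, n5 stuck-at-0.
Only n2 stuck-at-0 is consistent with every test.

n2 stuck-at-0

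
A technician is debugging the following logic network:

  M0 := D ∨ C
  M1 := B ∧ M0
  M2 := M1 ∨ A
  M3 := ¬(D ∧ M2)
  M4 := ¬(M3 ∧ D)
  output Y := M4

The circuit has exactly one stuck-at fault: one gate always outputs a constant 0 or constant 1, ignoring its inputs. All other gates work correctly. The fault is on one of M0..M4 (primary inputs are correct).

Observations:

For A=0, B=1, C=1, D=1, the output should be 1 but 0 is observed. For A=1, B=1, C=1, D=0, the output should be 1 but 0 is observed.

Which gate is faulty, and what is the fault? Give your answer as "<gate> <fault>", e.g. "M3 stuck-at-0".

Fault-free values for test 1 (A=0, B=1, C=1, D=1): M0=1, M1=1, M2=1, M3=0, M4=1, giving Y=1. Observed 0.
Test 1: faults giving observed 0 are {M0 stuck-at-0, M1 stuck-at-0, M2 stuck-at-0, M3 stuck-at-1, M4 stuck-at-0}.
Test 2 (A=1, B=1, C=1, D=0): fault-free M0=1, M1=1, M2=1, M3=1, M4=1 → 1; observed 0. Eliminates M0 stuck-at-0, M1 stuck-at-0, M2 stuck-at-0, M3 stuck-at-1.
Only M4 stuck-at-0 is consistent with every test.

M4 stuck-at-0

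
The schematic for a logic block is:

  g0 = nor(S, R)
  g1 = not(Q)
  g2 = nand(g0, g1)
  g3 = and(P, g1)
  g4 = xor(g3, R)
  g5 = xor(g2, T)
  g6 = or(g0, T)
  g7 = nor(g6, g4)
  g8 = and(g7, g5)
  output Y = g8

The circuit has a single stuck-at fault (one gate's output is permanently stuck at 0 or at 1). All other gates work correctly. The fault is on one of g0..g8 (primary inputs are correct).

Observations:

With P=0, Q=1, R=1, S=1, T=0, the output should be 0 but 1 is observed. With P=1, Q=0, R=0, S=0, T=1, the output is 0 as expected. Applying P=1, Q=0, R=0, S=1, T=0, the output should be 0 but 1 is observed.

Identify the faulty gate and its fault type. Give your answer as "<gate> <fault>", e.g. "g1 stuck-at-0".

g4 stuck-at-0

Fault-free values for test 1 (P=0, Q=1, R=1, S=1, T=0): g0=0, g1=0, g2=1, g3=0, g4=1, g5=1, g6=0, g7=0, g8=0, giving Y=0. Observed 1.
Test 1: faults giving observed 1 are {g3 stuck-at-1, g4 stuck-at-0, g7 stuck-at-1, g8 stuck-at-1}.
Test 2 (P=1, Q=0, R=0, S=0, T=1): fault-free g0=1, g1=1, g2=0, g3=1, g4=1, g5=1, g6=1, g7=0, g8=0 → 0; observed 0. Eliminates g7 stuck-at-1, g8 stuck-at-1.
Test 3 (P=1, Q=0, R=0, S=1, T=0): fault-free g0=0, g1=1, g2=1, g3=1, g4=1, g5=1, g6=0, g7=0, g8=0 → 0; observed 1. Eliminates g3 stuck-at-1.
Only g4 stuck-at-0 is consistent with every test.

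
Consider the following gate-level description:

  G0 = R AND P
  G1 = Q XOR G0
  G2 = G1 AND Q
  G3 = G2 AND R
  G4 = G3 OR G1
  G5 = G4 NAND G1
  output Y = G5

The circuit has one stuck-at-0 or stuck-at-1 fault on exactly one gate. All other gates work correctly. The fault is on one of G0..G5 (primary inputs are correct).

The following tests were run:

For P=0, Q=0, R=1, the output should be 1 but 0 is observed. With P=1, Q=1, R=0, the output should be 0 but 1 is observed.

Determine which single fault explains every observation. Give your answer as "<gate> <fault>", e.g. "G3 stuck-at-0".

G0 stuck-at-1

Fault-free values for test 1 (P=0, Q=0, R=1): G0=0, G1=0, G2=0, G3=0, G4=0, G5=1, giving Y=1. Observed 0.
Test 1: faults giving observed 0 are {G0 stuck-at-1, G1 stuck-at-1, G5 stuck-at-0}.
Test 2 (P=1, Q=1, R=0): fault-free G0=0, G1=1, G2=1, G3=0, G4=1, G5=0 → 0; observed 1. Eliminates G1 stuck-at-1, G5 stuck-at-0.
Only G0 stuck-at-1 is consistent with every test.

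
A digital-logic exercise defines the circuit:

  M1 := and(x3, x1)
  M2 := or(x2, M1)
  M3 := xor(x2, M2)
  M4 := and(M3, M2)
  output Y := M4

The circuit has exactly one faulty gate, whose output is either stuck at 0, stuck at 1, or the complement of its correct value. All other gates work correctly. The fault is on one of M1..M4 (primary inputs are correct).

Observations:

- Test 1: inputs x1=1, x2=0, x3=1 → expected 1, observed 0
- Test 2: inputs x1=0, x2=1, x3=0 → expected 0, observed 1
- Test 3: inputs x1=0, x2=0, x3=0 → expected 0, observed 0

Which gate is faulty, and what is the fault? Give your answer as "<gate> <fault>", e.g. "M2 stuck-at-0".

Fault-free values for test 1 (x1=1, x2=0, x3=1): M1=1, M2=1, M3=1, M4=1, giving Y=1. Observed 0.
Test 1: faults giving observed 0 are {M1 stuck-at-0, M1 inverted output, M2 stuck-at-0, M2 inverted output, M3 stuck-at-0, M3 inverted output, M4 stuck-at-0, M4 inverted output}.
Test 2 (x1=0, x2=1, x3=0): fault-free M1=0, M2=1, M3=0, M4=0 → 0; observed 1. Eliminates M1 stuck-at-0, M1 inverted output, M2 stuck-at-0, M2 inverted output, M3 stuck-at-0, M4 stuck-at-0.
Test 3 (x1=0, x2=0, x3=0): fault-free M1=0, M2=0, M3=0, M4=0 → 0; observed 0. Eliminates M4 inverted output.
Only M3 inverted output is consistent with every test.

M3 inverted output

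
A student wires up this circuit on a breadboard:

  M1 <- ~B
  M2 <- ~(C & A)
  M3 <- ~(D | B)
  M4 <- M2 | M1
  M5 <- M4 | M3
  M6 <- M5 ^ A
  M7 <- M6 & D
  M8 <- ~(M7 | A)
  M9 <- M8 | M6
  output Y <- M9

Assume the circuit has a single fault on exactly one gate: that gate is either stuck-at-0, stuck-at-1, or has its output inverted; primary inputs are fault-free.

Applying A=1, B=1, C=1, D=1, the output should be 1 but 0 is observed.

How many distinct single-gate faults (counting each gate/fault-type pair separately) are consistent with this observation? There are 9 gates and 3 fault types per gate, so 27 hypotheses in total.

14

Fault-free: M1=0, M2=0, M3=0, M4=0, M5=0, M6=1, M7=1, M8=0, M9=1 → 1. Observed 0.
  M1: stuck-at-1, inverted output ✓; others ✗
  M2: stuck-at-1, inverted output ✓; others ✗
  M3: stuck-at-1, inverted output ✓; others ✗
  M4: stuck-at-1, inverted output ✓; others ✗
  M5: stuck-at-1, inverted output ✓; others ✗
  M6: stuck-at-0, inverted output ✓; others ✗
  M7: none of the 3 fault types match ✗
  M8: none of the 3 fault types match ✗
  M9: stuck-at-0, inverted output ✓; others ✗
Consistent faults: {M1 stuck-at-1, M1 inverted output, M2 stuck-at-1, M2 inverted output, M3 stuck-at-1, M3 inverted output, M4 stuck-at-1, M4 inverted output, M5 stuck-at-1, M5 inverted output, M6 stuck-at-0, M6 inverted output, M9 stuck-at-0, M9 inverted output} — 14 in all.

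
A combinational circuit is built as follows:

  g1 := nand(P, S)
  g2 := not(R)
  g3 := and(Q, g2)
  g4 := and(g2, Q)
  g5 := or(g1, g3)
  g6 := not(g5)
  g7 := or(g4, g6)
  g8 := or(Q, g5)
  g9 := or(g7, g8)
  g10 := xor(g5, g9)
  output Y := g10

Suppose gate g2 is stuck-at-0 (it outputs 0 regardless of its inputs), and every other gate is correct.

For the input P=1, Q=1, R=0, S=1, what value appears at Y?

1

Propagate with g2 forced: g1=0, g2=0 [stuck-at-0], g3=0, g4=0, g5=0, g6=1, g7=1, g8=1, g9=1, g10=1.
So Y = 1. (Without the fault it would be 0.)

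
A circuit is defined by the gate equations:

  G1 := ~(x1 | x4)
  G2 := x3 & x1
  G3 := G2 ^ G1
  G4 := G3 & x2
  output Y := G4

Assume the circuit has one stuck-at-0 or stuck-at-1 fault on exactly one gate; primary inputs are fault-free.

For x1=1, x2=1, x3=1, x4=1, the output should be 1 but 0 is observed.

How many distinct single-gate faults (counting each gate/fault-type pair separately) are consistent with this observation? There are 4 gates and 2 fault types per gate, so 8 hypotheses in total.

Fault-free: G1=0, G2=1, G3=1, G4=1 → 1. Observed 0.
  G1 stuck-at-0: output 1 ✗
  G1 stuck-at-1: output 0 ✓
  G2 stuck-at-0: output 0 ✓
  G2 stuck-at-1: output 1 ✗
  G3 stuck-at-0: output 0 ✓
  G3 stuck-at-1: output 1 ✗
  G4 stuck-at-0: output 0 ✓
  G4 stuck-at-1: output 1 ✗
Consistent faults: {G1 stuck-at-1, G2 stuck-at-0, G3 stuck-at-0, G4 stuck-at-0} — 4 in all.

4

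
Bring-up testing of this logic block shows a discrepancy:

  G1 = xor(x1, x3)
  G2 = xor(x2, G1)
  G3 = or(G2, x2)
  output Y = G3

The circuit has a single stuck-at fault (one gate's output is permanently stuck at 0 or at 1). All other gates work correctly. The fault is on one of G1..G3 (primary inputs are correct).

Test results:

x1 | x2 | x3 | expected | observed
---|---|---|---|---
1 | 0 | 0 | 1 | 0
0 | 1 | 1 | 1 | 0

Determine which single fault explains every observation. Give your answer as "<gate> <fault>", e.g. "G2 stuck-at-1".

Fault-free values for test 1 (x1=1, x2=0, x3=0): G1=1, G2=1, G3=1, giving Y=1. Observed 0.
Test 1: faults giving observed 0 are {G1 stuck-at-0, G2 stuck-at-0, G3 stuck-at-0}.
Test 2 (x1=0, x2=1, x3=1): fault-free G1=1, G2=0, G3=1 → 1; observed 0. Eliminates G1 stuck-at-0, G2 stuck-at-0.
Only G3 stuck-at-0 is consistent with every test.

G3 stuck-at-0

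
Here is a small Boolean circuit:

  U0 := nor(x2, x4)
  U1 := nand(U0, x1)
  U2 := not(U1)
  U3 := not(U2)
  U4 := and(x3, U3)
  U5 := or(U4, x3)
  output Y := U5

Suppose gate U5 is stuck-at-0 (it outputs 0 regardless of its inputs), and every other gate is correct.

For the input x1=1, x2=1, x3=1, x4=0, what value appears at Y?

Propagate with U5 forced: U0=0, U1=1, U2=0, U3=1, U4=1, U5=0 [stuck-at-0].
So Y = 0. (Without the fault it would be 1.)

0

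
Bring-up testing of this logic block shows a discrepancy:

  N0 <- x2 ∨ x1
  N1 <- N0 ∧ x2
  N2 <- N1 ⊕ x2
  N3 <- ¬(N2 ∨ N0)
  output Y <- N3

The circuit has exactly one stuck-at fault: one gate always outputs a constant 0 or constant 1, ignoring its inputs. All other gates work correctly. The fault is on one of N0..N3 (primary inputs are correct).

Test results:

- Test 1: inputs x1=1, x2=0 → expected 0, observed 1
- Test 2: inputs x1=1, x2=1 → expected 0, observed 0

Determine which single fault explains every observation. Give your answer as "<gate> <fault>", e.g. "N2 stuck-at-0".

N0 stuck-at-0

Fault-free values for test 1 (x1=1, x2=0): N0=1, N1=0, N2=0, N3=0, giving Y=0. Observed 1.
Test 1: faults giving observed 1 are {N0 stuck-at-0, N3 stuck-at-1}.
Test 2 (x1=1, x2=1): fault-free N0=1, N1=1, N2=0, N3=0 → 0; observed 0. Eliminates N3 stuck-at-1.
Only N0 stuck-at-0 is consistent with every test.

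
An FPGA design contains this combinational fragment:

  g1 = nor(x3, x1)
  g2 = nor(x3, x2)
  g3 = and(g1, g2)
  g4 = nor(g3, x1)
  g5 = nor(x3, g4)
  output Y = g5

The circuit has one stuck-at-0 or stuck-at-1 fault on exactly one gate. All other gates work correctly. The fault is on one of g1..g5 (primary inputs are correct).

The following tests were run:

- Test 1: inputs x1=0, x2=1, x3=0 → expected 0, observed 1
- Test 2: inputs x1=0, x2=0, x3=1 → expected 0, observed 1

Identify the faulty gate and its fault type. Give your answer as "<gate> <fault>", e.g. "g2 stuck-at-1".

g5 stuck-at-1

Fault-free values for test 1 (x1=0, x2=1, x3=0): g1=1, g2=0, g3=0, g4=1, g5=0, giving Y=0. Observed 1.
Test 1: faults giving observed 1 are {g2 stuck-at-1, g3 stuck-at-1, g4 stuck-at-0, g5 stuck-at-1}.
Test 2 (x1=0, x2=0, x3=1): fault-free g1=0, g2=0, g3=0, g4=1, g5=0 → 0; observed 1. Eliminates g2 stuck-at-1, g3 stuck-at-1, g4 stuck-at-0.
Only g5 stuck-at-1 is consistent with every test.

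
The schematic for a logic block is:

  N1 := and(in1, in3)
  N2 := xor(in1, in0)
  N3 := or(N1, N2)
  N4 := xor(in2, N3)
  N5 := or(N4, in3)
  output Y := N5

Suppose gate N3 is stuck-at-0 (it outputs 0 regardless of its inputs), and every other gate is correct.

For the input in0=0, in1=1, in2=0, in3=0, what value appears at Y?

Propagate with N3 forced: N1=0, N2=1, N3=0 [stuck-at-0], N4=0, N5=0.
So Y = 0. (Without the fault it would be 1.)

0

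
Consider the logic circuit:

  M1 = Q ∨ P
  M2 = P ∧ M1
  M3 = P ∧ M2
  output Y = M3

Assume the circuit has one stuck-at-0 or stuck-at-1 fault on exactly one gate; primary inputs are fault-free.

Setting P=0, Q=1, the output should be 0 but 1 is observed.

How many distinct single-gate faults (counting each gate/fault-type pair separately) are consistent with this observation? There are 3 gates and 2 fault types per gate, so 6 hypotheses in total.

Fault-free: M1=1, M2=0, M3=0 → 0. Observed 1.
  M1 stuck-at-0: output 0 ✗
  M1 stuck-at-1: output 0 ✗
  M2 stuck-at-0: output 0 ✗
  M2 stuck-at-1: output 0 ✗
  M3 stuck-at-0: output 0 ✗
  M3 stuck-at-1: output 1 ✓
Consistent faults: {M3 stuck-at-1} — 1 in all.

1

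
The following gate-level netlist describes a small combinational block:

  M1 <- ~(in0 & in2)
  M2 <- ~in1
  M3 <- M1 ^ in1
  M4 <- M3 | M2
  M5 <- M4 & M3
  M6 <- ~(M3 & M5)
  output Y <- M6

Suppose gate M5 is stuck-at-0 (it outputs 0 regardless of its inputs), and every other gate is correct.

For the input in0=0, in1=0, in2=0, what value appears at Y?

Propagate with M5 forced: M1=1, M2=1, M3=1, M4=1, M5=0 [stuck-at-0], M6=1.
So Y = 1. (Without the fault it would be 0.)

1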